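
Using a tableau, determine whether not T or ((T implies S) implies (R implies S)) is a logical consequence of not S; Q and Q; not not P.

Initial set: {not S; (Q and Q); not not P; not (not T or ((T implies S) implies (R implies S)))}.
(Q and Q): α-rule — add Q, Q.
not not P: drop double negation, giving P.
not (not T or ((T implies S) implies (R implies S))): α-rule — add not not T, not ((T implies S) implies (R implies S)).
not ((T implies S) implies (R implies S)): α-rule — add (T implies S), not (R implies S).
not (R implies S): α-rule — add R, not S.
(T implies S): β-rule — branch into not T  //  S.
  branch 1 (add not T):
    × closes — contains both T and not T.
  branch 2 (add S):
    × closes — contains both S and not S.
All 2 branches close.
Every branch closed, so the premises entail the conclusion.

Yes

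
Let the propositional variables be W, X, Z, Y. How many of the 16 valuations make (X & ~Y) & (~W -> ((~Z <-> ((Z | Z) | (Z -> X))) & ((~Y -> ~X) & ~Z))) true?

Initial set: {((X & ~Y) & (~W -> ((~Z <-> ((Z | Z) | (Z -> X))) & ((~Y -> ~X) & ~Z))))}.
((X & ~Y) & (~W -> ((~Z <-> ((Z | Z) | (Z -> X))) & ((~Y -> ~X) & ~Z)))): α-rule — add (X & ~Y), (~W -> ((~Z <-> ((Z | Z) | (Z -> X))) & ((~Y -> ~X) & ~Z))).
(X & ~Y): α-rule — add X, ~Y.
(~W -> ((~Z <-> ((Z | Z) | (Z -> X))) & ((~Y -> ~X) & ~Z))): β-rule — branch into ~~W  //  ((~Z <-> ((Z | Z) | (Z -> X))) & ((~Y -> ~X) & ~Z)).
  branch 1 (add ~~W):
    ○ open, literals {W=1, X=1, Y=0}.
  branch 2 (add ((~Z <-> ((Z | Z) | (Z -> X))) & ((~Y -> ~X) & ~Z))):
    ((~Z <-> ((Z | Z) | (Z -> X))) & ((~Y -> ~X) & ~Z)): α-rule — add (~Z <-> ((Z | Z) | (Z -> X))), ((~Y -> ~X) & ~Z).
    ((~Y -> ~X) & ~Z): α-rule — add (~Y -> ~X), ~Z.
    (~Z <-> ((Z | Z) | (Z -> X))): β-rule — branch into ~Z, ((Z | Z) | (Z -> X))  //  ~~Z, ~((Z | Z) | (Z -> X)).
      branch 2.1 (add ~Z, ((Z | Z) | (Z -> X))):
        (~Y -> ~X): β-rule — branch into ~~Y  //  ~X.
          branch 2.1.1 (add ~~Y):
            × closes — contains both Y and ~Y.
          branch 2.1.2 (add ~X):
            × closes — contains both X and ~X.
      branch 2.2 (add ~~Z, ~((Z | Z) | (Z -> X))):
        × closes — contains both Z and ~Z.
3 branches closed, 1 open.
Each open branch fixes some atoms; the unmentioned ones are free. Counting distinct full assignments: branch {W=1, X=1, Y=0} (Z) contributes 2 new. Total: 2.

2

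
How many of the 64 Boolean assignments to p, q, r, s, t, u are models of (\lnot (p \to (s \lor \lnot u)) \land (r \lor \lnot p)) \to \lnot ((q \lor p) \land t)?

Initial set: {T ((\lnot (p \to (s \lor \lnot u)) \land (r \lor \lnot p)) \to \lnot ((q \lor p) \land t))}.
T ((\lnot (p \to (s \lor \lnot u)) \land (r \lor \lnot p)) \to \lnot ((q \lor p) \land t)): β-rule — branch into F (\lnot (p \to (s \lor \lnot u)) \land (r \lor \lnot p))  //  T \lnot ((q \lor p) \land t).
  branch 1 (add F (\lnot (p \to (s \lor \lnot u)) \land (r \lor \lnot p))):
    F (\lnot (p \to (s \lor \lnot u)) \land (r \lor \lnot p)): β-rule — branch into F \lnot (p \to (s \lor \lnot u))  //  F (r \lor \lnot p).
      branch 1.1 (add F \lnot (p \to (s \lor \lnot u))):
        F \lnot (p \to (s \lor \lnot u)): β-rule — branch into F p  //  T (s \lor \lnot u).
          branch 1.1.1 (add F p):
            ○ open, literals {p=false}.
          branch 1.1.2 (add T (s \lor \lnot u)):
            T (s \lor \lnot u): β-rule — branch into T s  //  T \lnot u.
              branch 1.1.2.1 (add T s):
                ○ open, literals {s=true}.
              branch 1.1.2.2 (add T \lnot u):
                ○ open, literals {u=false}.
      branch 1.2 (add F (r \lor \lnot p)):
        F (r \lor \lnot p): α-rule — add F r, F \lnot p.
        ○ open, literals {p=true, r=false}.
  branch 2 (add T \lnot ((q \lor p) \land t)):
    T \lnot ((q \lor p) \land t): β-rule — branch into F (q \lor p)  //  F t.
      branch 2.1 (add F (q \lor p)):
        F (q \lor p): α-rule — add F q, F p.
        ○ open, literals {p=false, q=false}.
      branch 2.2 (add F t):
        ○ open, literals {t=false}.
0 branches closed, 6 open.
Each open branch fixes some atoms; the unmentioned ones are free. Counting distinct full assignments: branch {p=false} (q, r, s, t, u) contributes 32 new; branch {s=true} (p, q, r, t, u) contributes 16 new; branch {u=false} (p, q, r, s, t) contributes 8 new; branch {p=true, r=false} (q, s, t, u) contributes 4 new; branch {p=false, q=false} (r, s, t, u) contributes 0 new; branch {t=false} (p, q, r, s, u) contributes 2 new. Total: 62.

62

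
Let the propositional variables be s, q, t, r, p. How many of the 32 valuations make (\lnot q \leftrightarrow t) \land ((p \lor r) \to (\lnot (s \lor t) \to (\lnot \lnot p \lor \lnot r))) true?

15

Initial set: {T ((\lnot q \leftrightarrow t) \land ((p \lor r) \to (\lnot (s \lor t) \to (\lnot \lnot p \lor \lnot r))))}.
T ((\lnot q \leftrightarrow t) \land ((p \lor r) \to (\lnot (s \lor t) \to (\lnot \lnot p \lor \lnot r)))): α-rule — add T (\lnot q \leftrightarrow t), T ((p \lor r) \to (\lnot (s \lor t) \to (\lnot \lnot p \lor \lnot r))).
T (\lnot q \leftrightarrow t): β-rule — branch into T \lnot q, T t  //  F \lnot q, F t.
  branch 1 (add T \lnot q, T t):
    T ((p \lor r) \to (\lnot (s \lor t) \to (\lnot \lnot p \lor \lnot r))): β-rule — branch into F (p \lor r)  //  T (\lnot (s \lor t) \to (\lnot \lnot p \lor \lnot r)).
      branch 1.1 (add F (p \lor r)):
        F (p \lor r): α-rule — add F p, F r.
        ○ open, literals {p=0, q=0, r=0, t=1}.
      branch 1.2 (add T (\lnot (s \lor t) \to (\lnot \lnot p \lor \lnot r))):
        T (\lnot (s \lor t) \to (\lnot \lnot p \lor \lnot r)): β-rule — branch into F \lnot (s \lor t)  //  T (\lnot \lnot p \lor \lnot r).
          branch 1.2.1 (add F \lnot (s \lor t)):
            F \lnot (s \lor t): β-rule — branch into T s  //  T t.
              branch 1.2.1.1 (add T s):
                ○ open, literals {q=0, s=1, t=1}.
              branch 1.2.1.2 (add T t):
                ○ open, literals {q=0, t=1}.
          branch 1.2.2 (add T (\lnot \lnot p \lor \lnot r)):
            T (\lnot \lnot p \lor \lnot r): β-rule — branch into T \lnot \lnot p  //  T \lnot r.
              branch 1.2.2.1 (add T \lnot \lnot p):
                T \lnot \lnot p: drop double negation, giving T p.
                ○ open, literals {p=1, q=0, t=1}.
              branch 1.2.2.2 (add T \lnot r):
                ○ open, literals {q=0, r=0, t=1}.
  branch 2 (add F \lnot q, F t):
    T ((p \lor r) \to (\lnot (s \lor t) \to (\lnot \lnot p \lor \lnot r))): β-rule — branch into F (p \lor r)  //  T (\lnot (s \lor t) \to (\lnot \lnot p \lor \lnot r)).
      branch 2.1 (add F (p \lor r)):
        F (p \lor r): α-rule — add F p, F r.
        ○ open, literals {p=0, q=1, r=0, t=0}.
      branch 2.2 (add T (\lnot (s \lor t) \to (\lnot \lnot p \lor \lnot r))):
        T (\lnot (s \lor t) \to (\lnot \lnot p \lor \lnot r)): β-rule — branch into F \lnot (s \lor t)  //  T (\lnot \lnot p \lor \lnot r).
          branch 2.2.1 (add F \lnot (s \lor t)):
            F \lnot (s \lor t): β-rule — branch into T s  //  T t.
              branch 2.2.1.1 (add T s):
                ○ open, literals {q=1, s=1, t=0}.
              branch 2.2.1.2 (add T t):
                × closes — contains both t and \lnot t.
          branch 2.2.2 (add T (\lnot \lnot p \lor \lnot r)):
            T (\lnot \lnot p \lor \lnot r): β-rule — branch into T \lnot \lnot p  //  T \lnot r.
              branch 2.2.2.1 (add T \lnot \lnot p):
                T \lnot \lnot p: drop double negation, giving T p.
                ○ open, literals {p=1, q=1, t=0}.
              branch 2.2.2.2 (add T \lnot r):
                ○ open, literals {q=1, r=0, t=0}.
1 branch closed, 9 open.
Each open branch fixes some atoms; the unmentioned ones are free. Counting distinct full assignments: branch {p=0, q=0, r=0, t=1} (s) contributes 2 new; branch {q=0, s=1, t=1} (r, p) contributes 3 new; branch {q=0, t=1} (s, r, p) contributes 3 new; branch {p=1, q=0, t=1} (s, r) contributes 0 new; branch {q=0, r=0, t=1} (s, p) contributes 0 new; branch {p=0, q=1, r=0, t=0} (s) contributes 2 new; branch {q=1, s=1, t=0} (r, p) contributes 3 new; branch {p=1, q=1, t=0} (s, r) contributes 2 new; branch {q=1, r=0, t=0} (s, p) contributes 0 new. Total: 15.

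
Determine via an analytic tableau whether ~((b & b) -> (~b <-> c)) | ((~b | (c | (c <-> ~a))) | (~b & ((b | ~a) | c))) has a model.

Initial set: {T (~((b & b) -> (~b <-> c)) | ((~b | (c | (c <-> ~a))) | (~b & ((b | ~a) | c))))}.
T (~((b & b) -> (~b <-> c)) | ((~b | (c | (c <-> ~a))) | (~b & ((b | ~a) | c)))): β-rule — branch into T ~((b & b) -> (~b <-> c))  //  T ((~b | (c | (c <-> ~a))) | (~b & ((b | ~a) | c))).
  branch 1 (add T ~((b & b) -> (~b <-> c))):
    T ~((b & b) -> (~b <-> c)): α-rule — add T (b & b), F (~b <-> c).
    T (b & b): α-rule — add T b, T b.
    F (~b <-> c): β-rule — branch into T ~b, F c  //  F ~b, T c.
      branch 1.1 (add T ~b, F c):
        × closes — contains both b and ~b.
      branch 1.2 (add F ~b, T c):
        ○ open, literals {b=1, c=1}.
  branch 2 (add T ((~b | (c | (c <-> ~a))) | (~b & ((b | ~a) | c)))):
    T ((~b | (c | (c <-> ~a))) | (~b & ((b | ~a) | c))): β-rule — branch into T (~b | (c | (c <-> ~a)))  //  T (~b & ((b | ~a) | c)).
      branch 2.1 (add T (~b | (c | (c <-> ~a)))):
        T (~b | (c | (c <-> ~a))): β-rule — branch into T ~b  //  T (c | (c <-> ~a)).
          branch 2.1.1 (add T ~b):
            ○ open, literals {b=0}.
          branch 2.1.2 (add T (c | (c <-> ~a))):
            T (c | (c <-> ~a)): β-rule — branch into T c  //  T (c <-> ~a).
              branch 2.1.2.1 (add T c):
                ○ open, literals {c=1}.
              branch 2.1.2.2 (add T (c <-> ~a)):
                T (c <-> ~a): β-rule — branch into T c, T ~a  //  F c, F ~a.
                  branch 2.1.2.2.1 (add T c, T ~a):
                    ○ open, literals {a=0, c=1}.
                  branch 2.1.2.2.2 (add F c, F ~a):
                    ○ open, literals {a=1, c=0}.
      branch 2.2 (add T (~b & ((b | ~a) | c))):
        T (~b & ((b | ~a) | c)): α-rule — add T ~b, T ((b | ~a) | c).
        T ((b | ~a) | c): β-rule — branch into T (b | ~a)  //  T c.
          branch 2.2.1 (add T (b | ~a)):
            T (b | ~a): β-rule — branch into T b  //  T ~a.
              branch 2.2.1.1 (add T b):
                × closes — contains both b and ~b.
              branch 2.2.1.2 (add T ~a):
                ○ open, literals {a=0, b=0}.
          branch 2.2.2 (add T c):
            ○ open, literals {b=0, c=1}.
2 branches closed, 7 open.
An open branch gives a satisfying assignment: b=1, c=1.

Satisfiable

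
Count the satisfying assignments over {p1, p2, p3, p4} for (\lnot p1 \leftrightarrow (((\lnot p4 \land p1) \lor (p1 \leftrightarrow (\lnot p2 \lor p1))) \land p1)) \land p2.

0

Initial set: {((\lnot p1 \leftrightarrow (((\lnot p4 \land p1) \lor (p1 \leftrightarrow (\lnot p2 \lor p1))) \land p1)) \land p2)}.
((\lnot p1 \leftrightarrow (((\lnot p4 \land p1) \lor (p1 \leftrightarrow (\lnot p2 \lor p1))) \land p1)) \land p2): α-rule — add (\lnot p1 \leftrightarrow (((\lnot p4 \land p1) \lor (p1 \leftrightarrow (\lnot p2 \lor p1))) \land p1)), p2.
(\lnot p1 \leftrightarrow (((\lnot p4 \land p1) \lor (p1 \leftrightarrow (\lnot p2 \lor p1))) \land p1)): β-rule — branch into \lnot p1, (((\lnot p4 \land p1) \lor (p1 \leftrightarrow (\lnot p2 \lor p1))) \land p1)  //  \lnot \lnot p1, \lnot (((\lnot p4 \land p1) \lor (p1 \leftrightarrow (\lnot p2 \lor p1))) \land p1).
  branch 1 (add \lnot p1, (((\lnot p4 \land p1) \lor (p1 \leftrightarrow (\lnot p2 \lor p1))) \land p1)):
    (((\lnot p4 \land p1) \lor (p1 \leftrightarrow (\lnot p2 \lor p1))) \land p1): α-rule — add ((\lnot p4 \land p1) \lor (p1 \leftrightarrow (\lnot p2 \lor p1))), p1.
    × closes — contains both p1 and \lnot p1.
  branch 2 (add \lnot \lnot p1, \lnot (((\lnot p4 \land p1) \lor (p1 \leftrightarrow (\lnot p2 \lor p1))) \land p1)):
    \lnot (((\lnot p4 \land p1) \lor (p1 \leftrightarrow (\lnot p2 \lor p1))) \land p1): β-rule — branch into \lnot ((\lnot p4 \land p1) \lor (p1 \leftrightarrow (\lnot p2 \lor p1)))  //  \lnot p1.
      branch 2.1 (add \lnot ((\lnot p4 \land p1) \lor (p1 \leftrightarrow (\lnot p2 \lor p1)))):
        \lnot ((\lnot p4 \land p1) \lor (p1 \leftrightarrow (\lnot p2 \lor p1))): α-rule — add \lnot (\lnot p4 \land p1), \lnot (p1 \leftrightarrow (\lnot p2 \lor p1)).
        \lnot (\lnot p4 \land p1): β-rule — branch into \lnot \lnot p4  //  \lnot p1.
          branch 2.1.1 (add \lnot \lnot p4):
            \lnot (p1 \leftrightarrow (\lnot p2 \lor p1)): β-rule — branch into p1, \lnot (\lnot p2 \lor p1)  //  \lnot p1, (\lnot p2 \lor p1).
              branch 2.1.1.1 (add p1, \lnot (\lnot p2 \lor p1)):
                \lnot (\lnot p2 \lor p1): α-rule — add \lnot \lnot p2, \lnot p1.
                × closes — contains both p1 and \lnot p1.
              branch 2.1.1.2 (add \lnot p1, (\lnot p2 \lor p1)):
                × closes — contains both p1 and \lnot p1.
          branch 2.1.2 (add \lnot p1):
            × closes — contains both p1 and \lnot p1.
      branch 2.2 (add \lnot p1):
        × closes — contains both p1 and \lnot p1.
All 5 branches close.
No open branches: the formula has 0 satisfying assignments.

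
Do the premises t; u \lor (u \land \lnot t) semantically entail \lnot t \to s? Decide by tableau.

Yes

Initial set: {t; (u \lor (u \land \lnot t)); \lnot (\lnot t \to s)}.
\lnot (\lnot t \to s): α-rule — add \lnot t, \lnot s.
× closes — contains both t and \lnot t.
All 1 branch closes.
Every branch closed, so the premises entail the conclusion.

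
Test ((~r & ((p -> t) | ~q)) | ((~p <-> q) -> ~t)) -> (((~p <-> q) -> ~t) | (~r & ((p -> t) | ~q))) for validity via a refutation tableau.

Assume the negation and expand:
Initial set: {~(((~r & ((p -> t) | ~q)) | ((~p <-> q) -> ~t)) -> (((~p <-> q) -> ~t) | (~r & ((p -> t) | ~q))))}.
~(((~r & ((p -> t) | ~q)) | ((~p <-> q) -> ~t)) -> (((~p <-> q) -> ~t) | (~r & ((p -> t) | ~q)))): α-rule — add ((~r & ((p -> t) | ~q)) | ((~p <-> q) -> ~t)), ~(((~p <-> q) -> ~t) | (~r & ((p -> t) | ~q))).
~(((~p <-> q) -> ~t) | (~r & ((p -> t) | ~q))): α-rule — add ~((~p <-> q) -> ~t), ~(~r & ((p -> t) | ~q)).
~((~p <-> q) -> ~t): α-rule — add (~p <-> q), ~~t.
((~r & ((p -> t) | ~q)) | ((~p <-> q) -> ~t)): β-rule — branch into (~r & ((p -> t) | ~q))  //  ((~p <-> q) -> ~t).
  branch 1 (add (~r & ((p -> t) | ~q))):
    (~r & ((p -> t) | ~q)): α-rule — add ~r, ((p -> t) | ~q).
    ~(~r & ((p -> t) | ~q)): β-rule — branch into ~~r  //  ~((p -> t) | ~q).
      branch 1.1 (add ~~r):
        × closes — contains both r and ~r.
      branch 1.2 (add ~((p -> t) | ~q)):
        ~((p -> t) | ~q): α-rule — add ~(p -> t), ~~q.
        ~(p -> t): α-rule — add p, ~t.
        × closes — contains both t and ~t.
  branch 2 (add ((~p <-> q) -> ~t)):
    ~(~r & ((p -> t) | ~q)): β-rule — branch into ~~r  //  ~((p -> t) | ~q).
      branch 2.1 (add ~~r):
        (~p <-> q): β-rule — branch into ~p, q  //  ~~p, ~q.
          branch 2.1.1 (add ~p, q):
            ((~p <-> q) -> ~t): β-rule — branch into ~(~p <-> q)  //  ~t.
              branch 2.1.1.1 (add ~(~p <-> q)):
                ~(~p <-> q): β-rule — branch into ~p, ~q  //  ~~p, q.
                  branch 2.1.1.1.1 (add ~p, ~q):
                    × closes — contains both q and ~q.
                  branch 2.1.1.1.2 (add ~~p, q):
                    × closes — contains both p and ~p.
              branch 2.1.1.2 (add ~t):
                × closes — contains both t and ~t.
          branch 2.1.2 (add ~~p, ~q):
            ((~p <-> q) -> ~t): β-rule — branch into ~(~p <-> q)  //  ~t.
              branch 2.1.2.1 (add ~(~p <-> q)):
                ~(~p <-> q): β-rule — branch into ~p, ~q  //  ~~p, q.
                  branch 2.1.2.1.1 (add ~p, ~q):
                    × closes — contains both p and ~p.
                  branch 2.1.2.1.2 (add ~~p, q):
                    × closes — contains both q and ~q.
              branch 2.1.2.2 (add ~t):
                × closes — contains both t and ~t.
      branch 2.2 (add ~((p -> t) | ~q)):
        ~((p -> t) | ~q): α-rule — add ~(p -> t), ~~q.
        ~(p -> t): α-rule — add p, ~t.
        × closes — contains both t and ~t.
All 9 branches close.
Every branch closed, so the negation is unsatisfiable and the formula is valid.

Valid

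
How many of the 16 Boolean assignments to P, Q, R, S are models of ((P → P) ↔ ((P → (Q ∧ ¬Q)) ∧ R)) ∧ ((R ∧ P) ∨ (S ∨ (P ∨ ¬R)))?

Initial set: {(((P → P) ↔ ((P → (Q ∧ ¬Q)) ∧ R)) ∧ ((R ∧ P) ∨ (S ∨ (P ∨ ¬R))))}.
(((P → P) ↔ ((P → (Q ∧ ¬Q)) ∧ R)) ∧ ((R ∧ P) ∨ (S ∨ (P ∨ ¬R)))): α-rule — add ((P → P) ↔ ((P → (Q ∧ ¬Q)) ∧ R)), ((R ∧ P) ∨ (S ∨ (P ∨ ¬R))).
((P → P) ↔ ((P → (Q ∧ ¬Q)) ∧ R)): β-rule — branch into (P → P), ((P → (Q ∧ ¬Q)) ∧ R)  //  ¬(P → P), ¬((P → (Q ∧ ¬Q)) ∧ R).
  branch 1 (add (P → P), ((P → (Q ∧ ¬Q)) ∧ R)):
    ((P → (Q ∧ ¬Q)) ∧ R): α-rule — add (P → (Q ∧ ¬Q)), R.
    ((R ∧ P) ∨ (S ∨ (P ∨ ¬R))): β-rule — branch into (R ∧ P)  //  (S ∨ (P ∨ ¬R)).
      branch 1.1 (add (R ∧ P)):
        (R ∧ P): α-rule — add R, P.
        (P → P): β-rule — branch into ¬P  //  P.
          branch 1.1.1 (add ¬P):
            × closes — contains both P and ¬P.
          branch 1.1.2 (add P):
            (P → (Q ∧ ¬Q)): β-rule — branch into ¬P  //  (Q ∧ ¬Q).
              branch 1.1.2.1 (add ¬P):
                × closes — contains both P and ¬P.
              branch 1.1.2.2 (add (Q ∧ ¬Q)):
                (Q ∧ ¬Q): α-rule — add Q, ¬Q.
                × closes — contains both Q and ¬Q.
      branch 1.2 (add (S ∨ (P ∨ ¬R))):
        (P → P): β-rule — branch into ¬P  //  P.
          branch 1.2.1 (add ¬P):
            (P → (Q ∧ ¬Q)): β-rule — branch into ¬P  //  (Q ∧ ¬Q).
              branch 1.2.1.1 (add ¬P):
                (S ∨ (P ∨ ¬R)): β-rule — branch into S  //  (P ∨ ¬R).
                  branch 1.2.1.1.1 (add S):
                    ○ open, literals {P=false, R=true, S=true}.
                  branch 1.2.1.1.2 (add (P ∨ ¬R)):
                    (P ∨ ¬R): β-rule — branch into P  //  ¬R.
                      branch 1.2.1.1.2.1 (add P):
                        × closes — contains both P and ¬P.
                      branch 1.2.1.1.2.2 (add ¬R):
                        × closes — contains both R and ¬R.
              branch 1.2.1.2 (add (Q ∧ ¬Q)):
                (Q ∧ ¬Q): α-rule — add Q, ¬Q.
                × closes — contains both Q and ¬Q.
          branch 1.2.2 (add P):
            (P → (Q ∧ ¬Q)): β-rule — branch into ¬P  //  (Q ∧ ¬Q).
              branch 1.2.2.1 (add ¬P):
                × closes — contains both P and ¬P.
              branch 1.2.2.2 (add (Q ∧ ¬Q)):
                (Q ∧ ¬Q): α-rule — add Q, ¬Q.
                × closes — contains both Q and ¬Q.
  branch 2 (add ¬(P → P), ¬((P → (Q ∧ ¬Q)) ∧ R)):
    ¬(P → P): α-rule — add P, ¬P.
    × closes — contains both P and ¬P.
9 branches closed, 1 open.
Each open branch fixes some atoms; the unmentioned ones are free. Counting distinct full assignments: branch {P=false, R=true, S=true} (Q) contributes 2 new. Total: 2.

2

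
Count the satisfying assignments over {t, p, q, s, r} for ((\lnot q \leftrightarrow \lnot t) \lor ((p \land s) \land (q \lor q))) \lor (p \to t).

30

Initial set: {(((\lnot q \leftrightarrow \lnot t) \lor ((p \land s) \land (q \lor q))) \lor (p \to t))}.
(((\lnot q \leftrightarrow \lnot t) \lor ((p \land s) \land (q \lor q))) \lor (p \to t)): β-rule — branch into ((\lnot q \leftrightarrow \lnot t) \lor ((p \land s) \land (q \lor q)))  //  (p \to t).
  branch 1 (add ((\lnot q \leftrightarrow \lnot t) \lor ((p \land s) \land (q \lor q)))):
    ((\lnot q \leftrightarrow \lnot t) \lor ((p \land s) \land (q \lor q))): β-rule — branch into (\lnot q \leftrightarrow \lnot t)  //  ((p \land s) \land (q \lor q)).
      branch 1.1 (add (\lnot q \leftrightarrow \lnot t)):
        (\lnot q \leftrightarrow \lnot t): β-rule — branch into \lnot q, \lnot t  //  \lnot \lnot q, \lnot \lnot t.
          branch 1.1.1 (add \lnot q, \lnot t):
            ○ open, literals {q=0, t=0}.
          branch 1.1.2 (add \lnot \lnot q, \lnot \lnot t):
            ○ open, literals {q=1, t=1}.
      branch 1.2 (add ((p \land s) \land (q \lor q))):
        ((p \land s) \land (q \lor q)): α-rule — add (p \land s), (q \lor q).
        (p \land s): α-rule — add p, s.
        (q \lor q): β-rule — branch into q  //  q.
          branch 1.2.1 (add q):
            ○ open, literals {p=1, q=1, s=1}.
          branch 1.2.2 (add q):
            ○ open, literals {p=1, q=1, s=1}.
  branch 2 (add (p \to t)):
    (p \to t): β-rule — branch into \lnot p  //  t.
      branch 2.1 (add \lnot p):
        ○ open, literals {p=0}.
      branch 2.2 (add t):
        ○ open, literals {t=1}.
0 branches closed, 6 open.
Each open branch fixes some atoms; the unmentioned ones are free. Counting distinct full assignments: branch {q=0, t=0} (p, s, r) contributes 8 new; branch {q=1, t=1} (p, s, r) contributes 8 new; branch {p=1, q=1, s=1} (t, r) contributes 2 new; branch {p=1, q=1, s=1} (t, r) contributes 0 new; branch {p=0} (t, q, s, r) contributes 8 new; branch {t=1} (p, q, s, r) contributes 4 new. Total: 30.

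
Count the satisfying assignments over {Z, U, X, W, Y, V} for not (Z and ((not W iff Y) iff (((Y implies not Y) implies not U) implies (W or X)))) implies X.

38

Initial set: {(not (Z and ((not W iff Y) iff (((Y implies not Y) implies not U) implies (W or X)))) implies X)}.
(not (Z and ((not W iff Y) iff (((Y implies not Y) implies not U) implies (W or X)))) implies X): β-rule — branch into not not (Z and ((not W iff Y) iff (((Y implies not Y) implies not U) implies (W or X))))  //  X.
  branch 1 (add not not (Z and ((not W iff Y) iff (((Y implies not Y) implies not U) implies (W or X))))):
    not not (Z and ((not W iff Y) iff (((Y implies not Y) implies not U) implies (W or X)))): α-rule — add Z, ((not W iff Y) iff (((Y implies not Y) implies not U) implies (W or X))).
    ((not W iff Y) iff (((Y implies not Y) implies not U) implies (W or X))): β-rule — branch into (not W iff Y), (((Y implies not Y) implies not U) implies (W or X))  //  not (not W iff Y), not (((Y implies not Y) implies not U) implies (W or X)).
      branch 1.1 (add (not W iff Y), (((Y implies not Y) implies not U) implies (W or X))):
        (not W iff Y): β-rule — branch into not W, Y  //  not not W, not Y.
          branch 1.1.1 (add not W, Y):
            (((Y implies not Y) implies not U) implies (W or X)): β-rule — branch into not ((Y implies not Y) implies not U)  //  (W or X).
              branch 1.1.1.1 (add not ((Y implies not Y) implies not U)):
                not ((Y implies not Y) implies not U): α-rule — add (Y implies not Y), not not U.
                (Y implies not Y): β-rule — branch into not Y  //  not Y.
                  branch 1.1.1.1.1 (add not Y):
                    × closes — contains both Y and not Y.
                  branch 1.1.1.1.2 (add not Y):
                    × closes — contains both Y and not Y.
              branch 1.1.1.2 (add (W or X)):
                (W or X): β-rule — branch into W  //  X.
                  branch 1.1.1.2.1 (add W):
                    × closes — contains both W and not W.
                  branch 1.1.1.2.2 (add X):
                    ○ open, literals {W=false, X=true, Y=true, Z=true}.
          branch 1.1.2 (add not not W, not Y):
            (((Y implies not Y) implies not U) implies (W or X)): β-rule — branch into not ((Y implies not Y) implies not U)  //  (W or X).
              branch 1.1.2.1 (add not ((Y implies not Y) implies not U)):
                not ((Y implies not Y) implies not U): α-rule — add (Y implies not Y), not not U.
                (Y implies not Y): β-rule — branch into not Y  //  not Y.
                  branch 1.1.2.1.1 (add not Y):
                    ○ open, literals {U=true, W=true, Y=false, Z=true}.
                  branch 1.1.2.1.2 (add not Y):
                    ○ open, literals {U=true, W=true, Y=false, Z=true}.
              branch 1.1.2.2 (add (W or X)):
                (W or X): β-rule — branch into W  //  X.
                  branch 1.1.2.2.1 (add W):
                    ○ open, literals {W=true, Y=false, Z=true}.
                  branch 1.1.2.2.2 (add X):
                    ○ open, literals {W=true, X=true, Y=false, Z=true}.
      branch 1.2 (add not (not W iff Y), not (((Y implies not Y) implies not U) implies (W or X))):
        not (((Y implies not Y) implies not U) implies (W or X)): α-rule — add ((Y implies not Y) implies not U), not (W or X).
        not (W or X): α-rule — add not W, not X.
        not (not W iff Y): β-rule — branch into not W, not Y  //  not not W, Y.
          branch 1.2.1 (add not W, not Y):
            ((Y implies not Y) implies not U): β-rule — branch into not (Y implies not Y)  //  not U.
              branch 1.2.1.1 (add not (Y implies not Y)):
                not (Y implies not Y): α-rule — add Y, not not Y.
                × closes — contains both Y and not Y.
              branch 1.2.1.2 (add not U):
                ○ open, literals {U=false, W=false, X=false, Y=false, Z=true}.
          branch 1.2.2 (add not not W, Y):
            × closes — contains both W and not W.
  branch 2 (add X):
    ○ open, literals {X=true}.
5 branches closed, 7 open.
Each open branch fixes some atoms; the unmentioned ones are free. Counting distinct full assignments: branch {W=false, X=true, Y=true, Z=true} (U, V) contributes 4 new; branch {U=true, W=true, Y=false, Z=true} (X, V) contributes 4 new; branch {U=true, W=true, Y=false, Z=true} (X, V) contributes 0 new; branch {W=true, Y=false, Z=true} (U, X, V) contributes 4 new; branch {W=true, X=true, Y=false, Z=true} (U, V) contributes 0 new; branch {U=false, W=false, X=false, Y=false, Z=true} (V) contributes 2 new; branch {X=true} (Z, U, W, Y, V) contributes 24 new. Total: 38.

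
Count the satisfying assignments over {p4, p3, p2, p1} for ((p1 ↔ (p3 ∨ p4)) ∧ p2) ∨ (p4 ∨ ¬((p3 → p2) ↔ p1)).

Initial set: {(((p1 ↔ (p3 ∨ p4)) ∧ p2) ∨ (p4 ∨ ¬((p3 → p2) ↔ p1)))}.
(((p1 ↔ (p3 ∨ p4)) ∧ p2) ∨ (p4 ∨ ¬((p3 → p2) ↔ p1))): β-rule — branch into ((p1 ↔ (p3 ∨ p4)) ∧ p2)  //  (p4 ∨ ¬((p3 → p2) ↔ p1)).
  branch 1 (add ((p1 ↔ (p3 ∨ p4)) ∧ p2)):
    ((p1 ↔ (p3 ∨ p4)) ∧ p2): α-rule — add (p1 ↔ (p3 ∨ p4)), p2.
    (p1 ↔ (p3 ∨ p4)): β-rule — branch into p1, (p3 ∨ p4)  //  ¬p1, ¬(p3 ∨ p4).
      branch 1.1 (add p1, (p3 ∨ p4)):
        (p3 ∨ p4): β-rule — branch into p3  //  p4.
          branch 1.1.1 (add p3):
            ○ open, literals {p1=1, p2=1, p3=1}.
          branch 1.1.2 (add p4):
            ○ open, literals {p1=1, p2=1, p4=1}.
      branch 1.2 (add ¬p1, ¬(p3 ∨ p4)):
        ¬(p3 ∨ p4): α-rule — add ¬p3, ¬p4.
        ○ open, literals {p1=0, p2=1, p3=0, p4=0}.
  branch 2 (add (p4 ∨ ¬((p3 → p2) ↔ p1))):
    (p4 ∨ ¬((p3 → p2) ↔ p1)): β-rule — branch into p4  //  ¬((p3 → p2) ↔ p1).
      branch 2.1 (add p4):
        ○ open, literals {p4=1}.
      branch 2.2 (add ¬((p3 → p2) ↔ p1)):
        ¬((p3 → p2) ↔ p1): β-rule — branch into (p3 → p2), ¬p1  //  ¬(p3 → p2), p1.
          branch 2.2.1 (add (p3 → p2), ¬p1):
            (p3 → p2): β-rule — branch into ¬p3  //  p2.
              branch 2.2.1.1 (add ¬p3):
                ○ open, literals {p1=0, p3=0}.
              branch 2.2.1.2 (add p2):
                ○ open, literals {p1=0, p2=1}.
          branch 2.2.2 (add ¬(p3 → p2), p1):
            ¬(p3 → p2): α-rule — add p3, ¬p2.
            ○ open, literals {p1=1, p2=0, p3=1}.
0 branches closed, 7 open.
Each open branch fixes some atoms; the unmentioned ones are free. Counting distinct full assignments: branch {p1=1, p2=1, p3=1} (p4) contributes 2 new; branch {p1=1, p2=1, p4=1} (p3) contributes 1 new; branch {p1=0, p2=1, p3=0, p4=0} (none free) contributes 1 new; branch {p4=1} (p3, p2, p1) contributes 6 new; branch {p1=0, p3=0} (p4, p2) contributes 1 new; branch {p1=0, p2=1} (p4, p3) contributes 1 new; branch {p1=1, p2=0, p3=1} (p4) contributes 1 new. Total: 13.

13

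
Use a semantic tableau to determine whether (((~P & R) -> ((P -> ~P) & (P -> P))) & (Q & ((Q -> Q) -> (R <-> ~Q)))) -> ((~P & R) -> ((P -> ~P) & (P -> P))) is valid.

Assume the negation and expand:
Initial set: {~((((~P & R) -> ((P -> ~P) & (P -> P))) & (Q & ((Q -> Q) -> (R <-> ~Q)))) -> ((~P & R) -> ((P -> ~P) & (P -> P))))}.
~((((~P & R) -> ((P -> ~P) & (P -> P))) & (Q & ((Q -> Q) -> (R <-> ~Q)))) -> ((~P & R) -> ((P -> ~P) & (P -> P)))): α-rule — add (((~P & R) -> ((P -> ~P) & (P -> P))) & (Q & ((Q -> Q) -> (R <-> ~Q)))), ~((~P & R) -> ((P -> ~P) & (P -> P))).
(((~P & R) -> ((P -> ~P) & (P -> P))) & (Q & ((Q -> Q) -> (R <-> ~Q)))): α-rule — add ((~P & R) -> ((P -> ~P) & (P -> P))), (Q & ((Q -> Q) -> (R <-> ~Q))).
~((~P & R) -> ((P -> ~P) & (P -> P))): α-rule — add (~P & R), ~((P -> ~P) & (P -> P)).
(Q & ((Q -> Q) -> (R <-> ~Q))): α-rule — add Q, ((Q -> Q) -> (R <-> ~Q)).
(~P & R): α-rule — add ~P, R.
((~P & R) -> ((P -> ~P) & (P -> P))): β-rule — branch into ~(~P & R)  //  ((P -> ~P) & (P -> P)).
  branch 1 (add ~(~P & R)):
    ~((P -> ~P) & (P -> P)): β-rule — branch into ~(P -> ~P)  //  ~(P -> P).
      branch 1.1 (add ~(P -> ~P)):
        ~(P -> ~P): α-rule — add P, ~~P.
        × closes — contains both P and ~P.
      branch 1.2 (add ~(P -> P)):
        ~(P -> P): α-rule — add P, ~P.
        × closes — contains both P and ~P.
  branch 2 (add ((P -> ~P) & (P -> P))):
    ((P -> ~P) & (P -> P)): α-rule — add (P -> ~P), (P -> P).
    ~((P -> ~P) & (P -> P)): β-rule — branch into ~(P -> ~P)  //  ~(P -> P).
      branch 2.1 (add ~(P -> ~P)):
        ~(P -> ~P): α-rule — add P, ~~P.
        × closes — contains both P and ~P.
      branch 2.2 (add ~(P -> P)):
        ~(P -> P): α-rule — add P, ~P.
        × closes — contains both P and ~P.
All 4 branches close.
Every branch closed, so the negation is unsatisfiable and the formula is valid.

Valid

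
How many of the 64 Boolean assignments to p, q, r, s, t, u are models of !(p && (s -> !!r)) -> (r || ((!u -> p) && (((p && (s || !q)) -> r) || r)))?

Initial set: {T (!(p && (s -> !!r)) -> (r || ((!u -> p) && (((p && (s || !q)) -> r) || r))))}.
T (!(p && (s -> !!r)) -> (r || ((!u -> p) && (((p && (s || !q)) -> r) || r)))): β-rule — branch into F !(p && (s -> !!r))  //  T (r || ((!u -> p) && (((p && (s || !q)) -> r) || r))).
  branch 1 (add F !(p && (s -> !!r))):
    F !(p && (s -> !!r)): α-rule — add T p, T (s -> !!r).
    T (s -> !!r): β-rule — branch into F s  //  T !!r.
      branch 1.1 (add F s):
        ○ open, literals {p=1, s=0}.
      branch 1.2 (add T !!r):
        T !!r: drop double negation, giving T r.
        ○ open, literals {p=1, r=1}.
  branch 2 (add T (r || ((!u -> p) && (((p && (s || !q)) -> r) || r)))):
    T (r || ((!u -> p) && (((p && (s || !q)) -> r) || r))): β-rule — branch into T r  //  T ((!u -> p) && (((p && (s || !q)) -> r) || r)).
      branch 2.1 (add T r):
        ○ open, literals {r=1}.
      branch 2.2 (add T ((!u -> p) && (((p && (s || !q)) -> r) || r))):
        T ((!u -> p) && (((p && (s || !q)) -> r) || r)): α-rule — add T (!u -> p), T (((p && (s || !q)) -> r) || r).
        T (!u -> p): β-rule — branch into F !u  //  T p.
          branch 2.2.1 (add F !u):
            T (((p && (s || !q)) -> r) || r): β-rule — branch into T ((p && (s || !q)) -> r)  //  T r.
              branch 2.2.1.1 (add T ((p && (s || !q)) -> r)):
                T ((p && (s || !q)) -> r): β-rule — branch into F (p && (s || !q))  //  T r.
                  branch 2.2.1.1.1 (add F (p && (s || !q))):
                    F (p && (s || !q)): β-rule — branch into F p  //  F (s || !q).
                      branch 2.2.1.1.1.1 (add F p):
                        ○ open, literals {p=0, u=1}.
                      branch 2.2.1.1.1.2 (add F (s || !q)):
                        F (s || !q): α-rule — add F s, F !q.
                        ○ open, literals {q=1, s=0, u=1}.
                  branch 2.2.1.1.2 (add T r):
                    ○ open, literals {r=1, u=1}.
              branch 2.2.1.2 (add T r):
                ○ open, literals {r=1, u=1}.
          branch 2.2.2 (add T p):
            T (((p && (s || !q)) -> r) || r): β-rule — branch into T ((p && (s || !q)) -> r)  //  T r.
              branch 2.2.2.1 (add T ((p && (s || !q)) -> r)):
                T ((p && (s || !q)) -> r): β-rule — branch into F (p && (s || !q))  //  T r.
                  branch 2.2.2.1.1 (add F (p && (s || !q))):
                    F (p && (s || !q)): β-rule — branch into F p  //  F (s || !q).
                      branch 2.2.2.1.1.1 (add F p):
                        × closes — contains both p and !p.
                      branch 2.2.2.1.1.2 (add F (s || !q)):
                        F (s || !q): α-rule — add F s, F !q.
                        ○ open, literals {p=1, q=1, s=0}.
                  branch 2.2.2.1.2 (add T r):
                    ○ open, literals {p=1, r=1}.
              branch 2.2.2.2 (add T r):
                ○ open, literals {p=1, r=1}.
1 branch closed, 10 open.
Each open branch fixes some atoms; the unmentioned ones are free. Counting distinct full assignments: branch {p=1, s=0} (q, r, t, u) contributes 16 new; branch {p=1, r=1} (q, s, t, u) contributes 8 new; branch {r=1} (p, q, s, t, u) contributes 16 new; branch {p=0, u=1} (q, r, s, t) contributes 8 new; branch {q=1, s=0, u=1} (p, r, t) contributes 0 new; branch {r=1, u=1} (p, q, s, t) contributes 0 new; branch {r=1, u=1} (p, q, s, t) contributes 0 new; branch {p=1, q=1, s=0} (r, t, u) contributes 0 new; branch {p=1, r=1} (q, s, t, u) contributes 0 new; branch {p=1, r=1} (q, s, t, u) contributes 0 new. Total: 48.

48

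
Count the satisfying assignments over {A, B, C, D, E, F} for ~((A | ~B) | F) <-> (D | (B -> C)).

Initial set: {(~((A | ~B) | F) <-> (D | (B -> C)))}.
(~((A | ~B) | F) <-> (D | (B -> C))): β-rule — branch into ~((A | ~B) | F), (D | (B -> C))  //  ~~((A | ~B) | F), ~(D | (B -> C)).
  branch 1 (add ~((A | ~B) | F), (D | (B -> C))):
    ~((A | ~B) | F): α-rule — add ~(A | ~B), ~F.
    ~(A | ~B): α-rule — add ~A, ~~B.
    (D | (B -> C)): β-rule — branch into D  //  (B -> C).
      branch 1.1 (add D):
        ○ open, literals {A=F, B=T, D=T, F=F}.
      branch 1.2 (add (B -> C)):
        (B -> C): β-rule — branch into ~B  //  C.
          branch 1.2.1 (add ~B):
            × closes — contains both B and ~B.
          branch 1.2.2 (add C):
            ○ open, literals {A=F, B=T, C=T, F=F}.
  branch 2 (add ~~((A | ~B) | F), ~(D | (B -> C))):
    ~(D | (B -> C)): α-rule — add ~D, ~(B -> C).
    ~(B -> C): α-rule — add B, ~C.
    ~~((A | ~B) | F): β-rule — branch into (A | ~B)  //  F.
      branch 2.1 (add (A | ~B)):
        (A | ~B): β-rule — branch into A  //  ~B.
          branch 2.1.1 (add A):
            ○ open, literals {A=T, B=T, C=F, D=F}.
          branch 2.1.2 (add ~B):
            × closes — contains both B and ~B.
      branch 2.2 (add F):
        ○ open, literals {B=T, C=F, D=F, F=T}.
2 branches closed, 4 open.
Each open branch fixes some atoms; the unmentioned ones are free. Counting distinct full assignments: branch {A=F, B=T, D=T, F=F} (C, E) contributes 4 new; branch {A=F, B=T, C=T, F=F} (D, E) contributes 2 new; branch {A=T, B=T, C=F, D=F} (E, F) contributes 4 new; branch {B=T, C=F, D=F, F=T} (A, E) contributes 2 new. Total: 12.

12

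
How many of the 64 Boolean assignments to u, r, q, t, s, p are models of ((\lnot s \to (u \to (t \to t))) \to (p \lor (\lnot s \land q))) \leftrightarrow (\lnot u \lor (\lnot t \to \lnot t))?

40

Initial set: {T (((\lnot s \to (u \to (t \to t))) \to (p \lor (\lnot s \land q))) \leftrightarrow (\lnot u \lor (\lnot t \to \lnot t)))}.
T (((\lnot s \to (u \to (t \to t))) \to (p \lor (\lnot s \land q))) \leftrightarrow (\lnot u \lor (\lnot t \to \lnot t))): β-rule — branch into T ((\lnot s \to (u \to (t \to t))) \to (p \lor (\lnot s \land q))), T (\lnot u \lor (\lnot t \to \lnot t))  //  F ((\lnot s \to (u \to (t \to t))) \to (p \lor (\lnot s \land q))), F (\lnot u \lor (\lnot t \to \lnot t)).
  branch 1 (add T ((\lnot s \to (u \to (t \to t))) \to (p \lor (\lnot s \land q))), T (\lnot u \lor (\lnot t \to \lnot t))):
    T ((\lnot s \to (u \to (t \to t))) \to (p \lor (\lnot s \land q))): β-rule — branch into F (\lnot s \to (u \to (t \to t)))  //  T (p \lor (\lnot s \land q)).
      branch 1.1 (add F (\lnot s \to (u \to (t \to t)))):
        F (\lnot s \to (u \to (t \to t))): α-rule — add T \lnot s, F (u \to (t \to t)).
        F (u \to (t \to t)): α-rule — add T u, F (t \to t).
        F (t \to t): α-rule — add T t, F t.
        × closes — contains both t and \lnot t.
      branch 1.2 (add T (p \lor (\lnot s \land q))):
        T (\lnot u \lor (\lnot t \to \lnot t)): β-rule — branch into T \lnot u  //  T (\lnot t \to \lnot t).
          branch 1.2.1 (add T \lnot u):
            T (p \lor (\lnot s \land q)): β-rule — branch into T p  //  T (\lnot s \land q).
              branch 1.2.1.1 (add T p):
                ○ open, literals {p=true, u=false}.
              branch 1.2.1.2 (add T (\lnot s \land q)):
                T (\lnot s \land q): α-rule — add T \lnot s, T q.
                ○ open, literals {q=true, s=false, u=false}.
          branch 1.2.2 (add T (\lnot t \to \lnot t)):
            T (p \lor (\lnot s \land q)): β-rule — branch into T p  //  T (\lnot s \land q).
              branch 1.2.2.1 (add T p):
                T (\lnot t \to \lnot t): β-rule — branch into F \lnot t  //  T \lnot t.
                  branch 1.2.2.1.1 (add F \lnot t):
                    ○ open, literals {p=true, t=true}.
                  branch 1.2.2.1.2 (add T \lnot t):
                    ○ open, literals {p=true, t=false}.
              branch 1.2.2.2 (add T (\lnot s \land q)):
                T (\lnot s \land q): α-rule — add T \lnot s, T q.
                T (\lnot t \to \lnot t): β-rule — branch into F \lnot t  //  T \lnot t.
                  branch 1.2.2.2.1 (add F \lnot t):
                    ○ open, literals {q=true, s=false, t=true}.
                  branch 1.2.2.2.2 (add T \lnot t):
                    ○ open, literals {q=true, s=false, t=false}.
  branch 2 (add F ((\lnot s \to (u \to (t \to t))) \to (p \lor (\lnot s \land q))), F (\lnot u \lor (\lnot t \to \lnot t))):
    F ((\lnot s \to (u \to (t \to t))) \to (p \lor (\lnot s \land q))): α-rule — add T (\lnot s \to (u \to (t \to t))), F (p \lor (\lnot s \land q)).
    F (\lnot u \lor (\lnot t \to \lnot t)): α-rule — add F \lnot u, F (\lnot t \to \lnot t).
    F (p \lor (\lnot s \land q)): α-rule — add F p, F (\lnot s \land q).
    F (\lnot t \to \lnot t): α-rule — add T \lnot t, F \lnot t.
    × closes — contains both t and \lnot t.
2 branches closed, 6 open.
Each open branch fixes some atoms; the unmentioned ones are free. Counting distinct full assignments: branch {p=true, u=false} (r, q, t, s) contributes 16 new; branch {q=true, s=false, u=false} (r, t, p) contributes 4 new; branch {p=true, t=true} (u, r, q, s) contributes 8 new; branch {p=true, t=false} (u, r, q, s) contributes 8 new; branch {q=true, s=false, t=true} (u, r, p) contributes 2 new; branch {q=true, s=false, t=false} (u, r, p) contributes 2 new. Total: 40.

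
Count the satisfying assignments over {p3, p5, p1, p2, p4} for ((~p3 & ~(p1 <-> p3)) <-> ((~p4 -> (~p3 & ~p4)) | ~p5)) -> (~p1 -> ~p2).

Initial set: {(((~p3 & ~(p1 <-> p3)) <-> ((~p4 -> (~p3 & ~p4)) | ~p5)) -> (~p1 -> ~p2))}.
(((~p3 & ~(p1 <-> p3)) <-> ((~p4 -> (~p3 & ~p4)) | ~p5)) -> (~p1 -> ~p2)): β-rule — branch into ~((~p3 & ~(p1 <-> p3)) <-> ((~p4 -> (~p3 & ~p4)) | ~p5))  //  (~p1 -> ~p2).
  branch 1 (add ~((~p3 & ~(p1 <-> p3)) <-> ((~p4 -> (~p3 & ~p4)) | ~p5))):
    ~((~p3 & ~(p1 <-> p3)) <-> ((~p4 -> (~p3 & ~p4)) | ~p5)): β-rule — branch into (~p3 & ~(p1 <-> p3)), ~((~p4 -> (~p3 & ~p4)) | ~p5)  //  ~(~p3 & ~(p1 <-> p3)), ((~p4 -> (~p3 & ~p4)) | ~p5).
      branch 1.1 (add (~p3 & ~(p1 <-> p3)), ~((~p4 -> (~p3 & ~p4)) | ~p5)):
        (~p3 & ~(p1 <-> p3)): α-rule — add ~p3, ~(p1 <-> p3).
        ~((~p4 -> (~p3 & ~p4)) | ~p5): α-rule — add ~(~p4 -> (~p3 & ~p4)), ~~p5.
        ~(~p4 -> (~p3 & ~p4)): α-rule — add ~p4, ~(~p3 & ~p4).
        ~(p1 <-> p3): β-rule — branch into p1, ~p3  //  ~p1, p3.
          branch 1.1.1 (add p1, ~p3):
            ~(~p3 & ~p4): β-rule — branch into ~~p3  //  ~~p4.
              branch 1.1.1.1 (add ~~p3):
                × closes — contains both p3 and ~p3.
              branch 1.1.1.2 (add ~~p4):
                × closes — contains both p4 and ~p4.
          branch 1.1.2 (add ~p1, p3):
            × closes — contains both p3 and ~p3.
      branch 1.2 (add ~(~p3 & ~(p1 <-> p3)), ((~p4 -> (~p3 & ~p4)) | ~p5)):
        ~(~p3 & ~(p1 <-> p3)): β-rule — branch into ~~p3  //  ~~(p1 <-> p3).
          branch 1.2.1 (add ~~p3):
            ((~p4 -> (~p3 & ~p4)) | ~p5): β-rule — branch into (~p4 -> (~p3 & ~p4))  //  ~p5.
              branch 1.2.1.1 (add (~p4 -> (~p3 & ~p4))):
                (~p4 -> (~p3 & ~p4)): β-rule — branch into ~~p4  //  (~p3 & ~p4).
                  branch 1.2.1.1.1 (add ~~p4):
                    ○ open, literals {p3=1, p4=1}.
                  branch 1.2.1.1.2 (add (~p3 & ~p4)):
                    (~p3 & ~p4): α-rule — add ~p3, ~p4.
                    × closes — contains both p3 and ~p3.
              branch 1.2.1.2 (add ~p5):
                ○ open, literals {p3=1, p5=0}.
          branch 1.2.2 (add ~~(p1 <-> p3)):
            ((~p4 -> (~p3 & ~p4)) | ~p5): β-rule — branch into (~p4 -> (~p3 & ~p4))  //  ~p5.
              branch 1.2.2.1 (add (~p4 -> (~p3 & ~p4))):
                ~~(p1 <-> p3): β-rule — branch into p1, p3  //  ~p1, ~p3.
                  branch 1.2.2.1.1 (add p1, p3):
                    (~p4 -> (~p3 & ~p4)): β-rule — branch into ~~p4  //  (~p3 & ~p4).
                      branch 1.2.2.1.1.1 (add ~~p4):
                        ○ open, literals {p1=1, p3=1, p4=1}.
                      branch 1.2.2.1.1.2 (add (~p3 & ~p4)):
                        (~p3 & ~p4): α-rule — add ~p3, ~p4.
                        × closes — contains both p3 and ~p3.
                  branch 1.2.2.1.2 (add ~p1, ~p3):
                    (~p4 -> (~p3 & ~p4)): β-rule — branch into ~~p4  //  (~p3 & ~p4).
                      branch 1.2.2.1.2.1 (add ~~p4):
                        ○ open, literals {p1=0, p3=0, p4=1}.
                      branch 1.2.2.1.2.2 (add (~p3 & ~p4)):
                        (~p3 & ~p4): α-rule — add ~p3, ~p4.
                        ○ open, literals {p1=0, p3=0, p4=0}.
              branch 1.2.2.2 (add ~p5):
                ~~(p1 <-> p3): β-rule — branch into p1, p3  //  ~p1, ~p3.
                  branch 1.2.2.2.1 (add p1, p3):
                    ○ open, literals {p1=1, p3=1, p5=0}.
                  branch 1.2.2.2.2 (add ~p1, ~p3):
                    ○ open, literals {p1=0, p3=0, p5=0}.
  branch 2 (add (~p1 -> ~p2)):
    (~p1 -> ~p2): β-rule — branch into ~~p1  //  ~p2.
      branch 2.1 (add ~~p1):
        ○ open, literals {p1=1}.
      branch 2.2 (add ~p2):
        ○ open, literals {p2=0}.
5 branches closed, 9 open.
Each open branch fixes some atoms; the unmentioned ones are free. Counting distinct full assignments: branch {p3=1, p4=1} (p5, p1, p2) contributes 8 new; branch {p3=1, p5=0} (p1, p2, p4) contributes 4 new; branch {p1=1, p3=1, p4=1} (p5, p2) contributes 0 new; branch {p1=0, p3=0, p4=1} (p5, p2) contributes 4 new; branch {p1=0, p3=0, p4=0} (p5, p2) contributes 4 new; branch {p1=1, p3=1, p5=0} (p2, p4) contributes 0 new; branch {p1=0, p3=0, p5=0} (p2, p4) contributes 0 new; branch {p1=1} (p3, p5, p2, p4) contributes 10 new; branch {p2=0} (p3, p5, p1, p4) contributes 1 new. Total: 31.

31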